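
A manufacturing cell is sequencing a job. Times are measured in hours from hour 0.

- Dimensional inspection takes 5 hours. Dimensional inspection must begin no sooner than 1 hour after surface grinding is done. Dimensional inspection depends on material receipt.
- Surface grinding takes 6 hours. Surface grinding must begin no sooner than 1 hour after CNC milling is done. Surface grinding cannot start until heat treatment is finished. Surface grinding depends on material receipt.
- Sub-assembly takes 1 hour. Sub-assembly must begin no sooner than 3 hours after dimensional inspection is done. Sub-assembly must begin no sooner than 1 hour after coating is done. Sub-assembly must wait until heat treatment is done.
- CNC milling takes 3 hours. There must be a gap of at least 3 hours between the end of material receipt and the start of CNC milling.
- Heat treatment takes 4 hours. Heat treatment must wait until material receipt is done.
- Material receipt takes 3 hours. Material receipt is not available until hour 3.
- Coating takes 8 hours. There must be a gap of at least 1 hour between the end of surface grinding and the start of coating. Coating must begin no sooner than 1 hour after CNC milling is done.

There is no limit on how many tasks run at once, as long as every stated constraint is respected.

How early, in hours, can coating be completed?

After its own release at hour 3, material receipt can start at hour 3 and finishes at hour 6.
Heat treatment waits on material receipt (finishes hour 6), so it starts at hour 6 and finishes at 6 + 4 = hour 10.
CNC milling cannot begin until material receipt (finishes hour 6, plus 3-hour gap → hour 9). It runs from hour 9 to 9 + 3 = hour 12.
Surface grinding cannot start until CNC milling (finishes hour 12, plus 1-hour gap → hour 13); heat treatment (finishes hour 10); material receipt (finishes hour 6). The controlling bound is hour 13, so surface grinding finishes at 13 + 6 = hour 19.
Coating has to wait for surface grinding (finishes hour 19, plus 1-hour gap → hour 20); CNC milling (finishes hour 12, plus 1-hour gap → hour 13). The latest of these is hour 20, so coating runs hour 20 to 20 + 8 = hour 28.

28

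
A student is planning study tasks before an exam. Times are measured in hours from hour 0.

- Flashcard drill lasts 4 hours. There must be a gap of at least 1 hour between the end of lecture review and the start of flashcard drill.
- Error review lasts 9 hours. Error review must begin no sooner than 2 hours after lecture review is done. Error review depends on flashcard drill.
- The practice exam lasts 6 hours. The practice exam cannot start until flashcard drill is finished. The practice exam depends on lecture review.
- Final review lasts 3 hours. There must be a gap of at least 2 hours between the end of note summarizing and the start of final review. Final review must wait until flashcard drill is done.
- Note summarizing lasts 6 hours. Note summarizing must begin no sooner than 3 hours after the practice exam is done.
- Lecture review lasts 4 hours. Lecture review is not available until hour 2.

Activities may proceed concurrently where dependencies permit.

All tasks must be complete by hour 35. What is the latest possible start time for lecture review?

6

Final review must finish by hour 35; it takes 3 hours, so it must start by 35 − 3 = hour 32.
Since final review (must start by hour 32, minus 2-hour gap → hour 30) depends on it, note summarizing must finish by hour 30. Backing off its 6-hour duration gives a latest start of hour 24.
Since note summarizing (must start by hour 24, minus 3-hour gap → hour 21) depends on it, the practice exam must finish by hour 21. Backing off its 6-hour duration gives a latest start of hour 15.
Nothing follows error review; the deadline of hour 35 is its only limit. It must start by 35 − 9 = hour 26.
Flashcard drill must finish in time for the practice exam (must start by hour 15); error review (must start by hour 26); final review (must start by hour 32). The tightest is hour 15, so flashcard drill must start by 15 − 4 = hour 11.
Lecture review has several dependents: flashcard drill (must start by hour 11, minus 1-hour gap → hour 10); the practice exam (must start by hour 15); error review (must start by hour 26, minus 2-hour gap → hour 24). The earliest of those limits is hour 10, so lecture review must start by 10 − 4 = hour 6.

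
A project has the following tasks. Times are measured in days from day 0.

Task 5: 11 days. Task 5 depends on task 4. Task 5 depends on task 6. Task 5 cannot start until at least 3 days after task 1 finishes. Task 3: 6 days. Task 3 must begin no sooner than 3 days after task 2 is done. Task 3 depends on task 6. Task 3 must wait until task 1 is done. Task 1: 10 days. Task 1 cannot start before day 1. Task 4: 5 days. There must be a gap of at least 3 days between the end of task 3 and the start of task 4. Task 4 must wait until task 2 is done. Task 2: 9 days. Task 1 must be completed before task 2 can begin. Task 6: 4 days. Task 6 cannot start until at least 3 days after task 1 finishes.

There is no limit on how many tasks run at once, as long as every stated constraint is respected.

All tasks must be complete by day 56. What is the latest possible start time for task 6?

27

Task 5 has no dependents, so it just needs to finish by day 56. Starting by 56 − 11 = day 45 achieves that.
Task 4 has to be done before task 5 (must start by day 45). That means finishing by day 45, i.e. starting by 45 − 5 = day 40.
Task 3 must finish before task 4 (must start by day 40, minus 3-day gap → day 37). With a 6-day duration, task 3 must start by 37 − 6 = day 31.
Task 6 has several dependents: task 3 (must start by day 31); task 5 (must start by day 45). The earliest of those limits is day 31, so task 6 must start by 31 − 4 = day 27.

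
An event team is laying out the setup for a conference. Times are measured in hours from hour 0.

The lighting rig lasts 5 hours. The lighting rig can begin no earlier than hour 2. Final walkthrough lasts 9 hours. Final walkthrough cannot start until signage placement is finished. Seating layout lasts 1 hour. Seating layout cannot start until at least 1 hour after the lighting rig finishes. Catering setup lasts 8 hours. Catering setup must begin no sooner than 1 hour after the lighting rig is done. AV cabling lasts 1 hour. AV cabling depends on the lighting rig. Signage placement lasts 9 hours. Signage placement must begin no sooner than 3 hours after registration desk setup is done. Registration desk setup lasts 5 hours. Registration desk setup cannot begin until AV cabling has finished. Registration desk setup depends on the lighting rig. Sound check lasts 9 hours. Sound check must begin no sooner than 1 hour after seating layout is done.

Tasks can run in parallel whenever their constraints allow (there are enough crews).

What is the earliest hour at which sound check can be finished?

19

The lighting rig waits on its own release at hour 2, so it starts at hour 2 and finishes at 2 + 5 = hour 7.
Seating layout waits on the lighting rig (finishes hour 7, plus 1-hour gap → hour 8), so it starts at hour 8 and finishes at 8 + 1 = hour 9.
After seating layout (finishes hour 9, plus 1-hour gap → hour 10), sound check can start at hour 10 and finishes at hour 19.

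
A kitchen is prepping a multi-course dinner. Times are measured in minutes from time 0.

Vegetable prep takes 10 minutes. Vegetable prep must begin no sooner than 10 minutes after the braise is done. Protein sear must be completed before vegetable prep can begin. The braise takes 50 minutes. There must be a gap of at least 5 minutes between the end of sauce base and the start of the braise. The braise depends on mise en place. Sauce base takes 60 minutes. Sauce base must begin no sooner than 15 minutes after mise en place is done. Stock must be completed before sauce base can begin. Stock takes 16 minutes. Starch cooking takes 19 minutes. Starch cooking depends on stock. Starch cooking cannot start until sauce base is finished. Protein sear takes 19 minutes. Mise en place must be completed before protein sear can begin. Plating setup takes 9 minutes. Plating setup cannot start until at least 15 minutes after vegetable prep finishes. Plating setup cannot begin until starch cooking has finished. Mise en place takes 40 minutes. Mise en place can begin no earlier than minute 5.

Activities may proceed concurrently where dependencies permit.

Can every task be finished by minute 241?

Stock can start immediately at minute 0; it finishes at minute 16.
Mise en place cannot begin until its own release at minute 5. It runs from minute 5 to 5 + 40 = minute 45.
After mise en place (finishes minute 45), protein sear can start at minute 45 and finishes at minute 64.
For sauce base: mise en place (finishes minute 45, plus 15-minute gap → minute 60); stock (finishes minute 16). Taking the maximum gives a start of minute 60, and it finishes at 60 + 60 = minute 120.
Starch cooking has to wait for stock (finishes minute 16); sauce base (finishes minute 120). The latest of these is minute 120, so starch cooking runs minute 120 to 120 + 19 = minute 139.
The braise needs all of sauce base (finishes minute 120, plus 5-minute gap → minute 125); mise en place (finishes minute 45). That puts its earliest start at minute 125; it finishes at 125 + 50 = minute 175.
Vegetable prep has to wait for the braise (finishes minute 175, plus 10-minute gap → minute 185); protein sear (finishes minute 64). The latest of these is minute 185, so vegetable prep runs minute 185 to 185 + 10 = minute 195.
For plating setup: vegetable prep (finishes minute 195, plus 15-minute gap → minute 210); starch cooking (finishes minute 139). Taking the maximum gives a start of minute 210, and it finishes at 210 + 9 = minute 219.
Every task is finished by minute 219, which is no later than the deadline of 241, so the schedule is feasible.

Yes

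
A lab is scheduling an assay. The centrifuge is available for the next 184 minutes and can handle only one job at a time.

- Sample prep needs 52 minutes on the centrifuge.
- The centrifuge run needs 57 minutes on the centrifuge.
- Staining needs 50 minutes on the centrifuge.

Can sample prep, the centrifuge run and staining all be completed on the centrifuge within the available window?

Yes

Running back to back, the jobs need 52 + 57 + 50 = 159 minutes on the centrifuge.
Since 159 ≤ 184, they fit within the window.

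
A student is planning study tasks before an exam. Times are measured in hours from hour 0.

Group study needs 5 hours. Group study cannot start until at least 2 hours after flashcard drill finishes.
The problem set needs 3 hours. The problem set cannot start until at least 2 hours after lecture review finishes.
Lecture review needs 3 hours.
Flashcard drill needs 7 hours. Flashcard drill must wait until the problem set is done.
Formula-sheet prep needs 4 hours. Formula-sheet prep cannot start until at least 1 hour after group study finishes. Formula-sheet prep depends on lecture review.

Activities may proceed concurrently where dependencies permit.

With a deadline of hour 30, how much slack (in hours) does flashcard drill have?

3

Lecture review can start immediately at hour 0; it finishes at hour 3.
After lecture review (finishes hour 3, plus 2-hour gap → hour 5), the problem set can start at hour 5 and finishes at hour 8.
Flashcard drill cannot begin until the problem set (finishes hour 8). It runs from hour 8 to 8 + 7 = hour 15.

Working backward from the deadline:
Nothing follows formula-sheet prep; the deadline of hour 30 is its only limit. It must start by 30 − 4 = hour 26.
Group study must finish before formula-sheet prep (must start by hour 26, minus 1-hour gap → hour 25). With a 5-hour duration, group study must start by 25 − 5 = hour 20.
Flashcard drill has to be done before group study (must start by hour 20, minus 2-hour gap → hour 18). That means finishing by hour 18, i.e. starting by 18 − 7 = hour 11.
So flashcard drill can start as early as hour 8 and as late as hour 11, giving 11 − 8 = 3 hours of slack.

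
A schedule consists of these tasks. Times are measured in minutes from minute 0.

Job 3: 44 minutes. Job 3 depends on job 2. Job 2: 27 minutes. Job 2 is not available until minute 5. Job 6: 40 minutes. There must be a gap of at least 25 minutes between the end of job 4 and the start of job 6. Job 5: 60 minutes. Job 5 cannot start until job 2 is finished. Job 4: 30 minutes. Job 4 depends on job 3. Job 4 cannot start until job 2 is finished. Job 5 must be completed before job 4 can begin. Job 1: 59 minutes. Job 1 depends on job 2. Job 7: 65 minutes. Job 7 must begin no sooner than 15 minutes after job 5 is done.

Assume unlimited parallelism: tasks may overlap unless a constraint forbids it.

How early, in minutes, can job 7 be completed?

Job 2 waits on its own release at minute 5, so it starts at minute 5 and finishes at 5 + 27 = minute 32.
Job 5 waits on job 2 (finishes minute 32), so it starts at minute 32 and finishes at 32 + 60 = minute 92.
After job 5 (finishes minute 92, plus 15-minute gap → minute 107), job 7 can start at minute 107 and finishes at minute 172.

172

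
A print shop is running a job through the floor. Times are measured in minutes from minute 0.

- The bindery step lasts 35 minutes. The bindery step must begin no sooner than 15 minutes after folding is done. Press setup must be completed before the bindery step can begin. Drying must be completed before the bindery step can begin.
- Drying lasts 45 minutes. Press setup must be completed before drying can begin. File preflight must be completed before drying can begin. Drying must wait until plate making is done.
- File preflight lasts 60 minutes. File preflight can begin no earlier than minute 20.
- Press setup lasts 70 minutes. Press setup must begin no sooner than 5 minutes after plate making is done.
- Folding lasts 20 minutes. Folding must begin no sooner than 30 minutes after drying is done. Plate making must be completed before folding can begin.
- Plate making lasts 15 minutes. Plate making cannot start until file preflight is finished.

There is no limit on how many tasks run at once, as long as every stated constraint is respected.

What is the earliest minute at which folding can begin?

245

After its own release at minute 20, file preflight can start at minute 20 and finishes at minute 80.
After file preflight (finishes minute 80), plate making can start at minute 80 and finishes at minute 95.
After plate making (finishes minute 95, plus 5-minute gap → minute 100), press setup can start at minute 100 and finishes at minute 170.
Drying cannot start until press setup (finishes minute 170); file preflight (finishes minute 80); plate making (finishes minute 95). The controlling bound is minute 170, so drying finishes at 170 + 45 = minute 215.
Folding waits on drying (finishes minute 215, plus 30-minute gap → minute 245); plate making (finishes minute 95). The latest of these is minute 245, which is the earliest folding can start.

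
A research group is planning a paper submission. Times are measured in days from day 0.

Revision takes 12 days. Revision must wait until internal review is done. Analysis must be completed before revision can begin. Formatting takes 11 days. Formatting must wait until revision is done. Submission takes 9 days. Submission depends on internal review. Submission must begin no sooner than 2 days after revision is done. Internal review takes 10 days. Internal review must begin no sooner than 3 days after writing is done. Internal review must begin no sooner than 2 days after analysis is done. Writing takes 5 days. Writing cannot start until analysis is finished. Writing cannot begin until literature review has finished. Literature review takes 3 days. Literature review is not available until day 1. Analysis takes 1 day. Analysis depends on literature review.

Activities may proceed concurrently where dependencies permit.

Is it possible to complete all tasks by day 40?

No

Literature review waits on its own release at day 1, so it starts at day 1 and finishes at 1 + 3 = day 4.
Analysis waits on literature review (finishes day 4), so it starts at day 4 and finishes at 4 + 1 = day 5.
Writing cannot start until analysis (finishes day 5); literature review (finishes day 4). The controlling bound is day 5, so writing finishes at 5 + 5 = day 10.
For internal review: writing (finishes day 10, plus 3-day gap → day 13); analysis (finishes day 5, plus 2-day gap → day 7). Taking the maximum gives a start of day 13, and it finishes at 13 + 10 = day 23.
For revision: internal review (finishes day 23); analysis (finishes day 5). Taking the maximum gives a start of day 23, and it finishes at 23 + 12 = day 35.
For submission: internal review (finishes day 23); revision (finishes day 35, plus 2-day gap → day 37). Taking the maximum gives a start of day 37, and it finishes at 37 + 9 = day 46.
Formatting waits on revision (finishes day 35), so it starts at day 35 and finishes at 35 + 11 = day 46.
The earliest everything can be done is day 46, which is after the deadline of 40, so it is not possible.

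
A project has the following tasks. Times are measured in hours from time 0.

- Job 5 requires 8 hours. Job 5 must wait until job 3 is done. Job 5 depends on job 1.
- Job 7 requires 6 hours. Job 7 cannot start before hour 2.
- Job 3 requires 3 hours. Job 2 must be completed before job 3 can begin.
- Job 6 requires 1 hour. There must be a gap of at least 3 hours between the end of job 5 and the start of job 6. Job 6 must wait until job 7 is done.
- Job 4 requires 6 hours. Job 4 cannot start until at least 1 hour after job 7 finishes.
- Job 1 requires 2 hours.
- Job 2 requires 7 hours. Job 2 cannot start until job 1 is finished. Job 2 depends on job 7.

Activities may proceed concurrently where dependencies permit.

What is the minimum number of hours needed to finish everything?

30

Job 7 cannot begin until its own release at hour 2. It runs from hour 2 to 2 + 6 = hour 8.
After job 7 (finishes hour 8, plus 1-hour gap → hour 9), job 4 can start at hour 9 and finishes at hour 15.
Job 1 has no prerequisites, so it starts at hour 0 and finishes at hour 2.
Job 2 needs all of job 1 (finishes hour 2); job 7 (finishes hour 8). That puts its earliest start at hour 8; it finishes at 8 + 7 = hour 15.
Job 3 cannot begin until job 2 (finishes hour 15). It runs from hour 15 to 15 + 3 = hour 18.
Job 5 has to wait for job 3 (finishes hour 18); job 1 (finishes hour 2). The latest of these is hour 18, so job 5 runs hour 18 to 18 + 8 = hour 26.
Job 6 needs all of job 5 (finishes hour 26, plus 3-hour gap → hour 29); job 7 (finishes hour 8). That puts its earliest start at hour 29; it finishes at 29 + 1 = hour 30.
All tasks are finished once the last one completes. Finish times: Job 1 at 2, Job 2 at 15, Job 3 at 18, Job 4 at 15, Job 5 at 26, Job 6 at 30, Job 7 at 8. The latest is hour 30.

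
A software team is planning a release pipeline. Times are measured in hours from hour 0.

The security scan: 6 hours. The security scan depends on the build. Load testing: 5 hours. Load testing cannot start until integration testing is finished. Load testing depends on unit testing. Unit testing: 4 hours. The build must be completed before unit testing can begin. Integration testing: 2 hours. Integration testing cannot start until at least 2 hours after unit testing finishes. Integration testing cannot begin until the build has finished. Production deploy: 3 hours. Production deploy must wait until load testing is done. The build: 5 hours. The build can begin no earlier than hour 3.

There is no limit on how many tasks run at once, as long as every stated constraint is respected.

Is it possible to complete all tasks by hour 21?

The build waits on its own release at hour 3, so it starts at hour 3 and finishes at 3 + 5 = hour 8.
The security scan waits on the build (finishes hour 8), so it starts at hour 8 and finishes at 8 + 6 = hour 14.
Unit testing waits on the build (finishes hour 8), so it starts at hour 8 and finishes at 8 + 4 = hour 12.
Integration testing has to wait for unit testing (finishes hour 12, plus 2-hour gap → hour 14); the build (finishes hour 8). The latest of these is hour 14, so integration testing runs hour 14 to 14 + 2 = hour 16.
For load testing: integration testing (finishes hour 16); unit testing (finishes hour 12). Taking the maximum gives a start of hour 16, and it finishes at 16 + 5 = hour 21.
Production deploy waits on load testing (finishes hour 21), so it starts at hour 21 and finishes at 21 + 3 = hour 24.
The earliest everything can be done is hour 24, which is after the deadline of 21, so it is not possible.

No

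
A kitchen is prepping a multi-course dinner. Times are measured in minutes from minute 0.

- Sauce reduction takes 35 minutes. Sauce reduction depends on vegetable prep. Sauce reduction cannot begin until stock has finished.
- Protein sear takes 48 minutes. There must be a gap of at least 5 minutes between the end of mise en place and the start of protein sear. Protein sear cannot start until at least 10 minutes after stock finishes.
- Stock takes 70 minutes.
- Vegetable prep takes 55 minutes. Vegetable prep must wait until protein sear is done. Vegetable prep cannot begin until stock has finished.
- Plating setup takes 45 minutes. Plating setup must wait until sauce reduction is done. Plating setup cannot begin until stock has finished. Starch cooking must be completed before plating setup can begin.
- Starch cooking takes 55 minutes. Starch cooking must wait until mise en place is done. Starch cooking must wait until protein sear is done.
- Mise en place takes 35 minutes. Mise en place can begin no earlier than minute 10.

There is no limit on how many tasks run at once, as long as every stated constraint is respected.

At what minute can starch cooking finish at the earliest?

183

Stock can start immediately at minute 0; it finishes at minute 70.
After its own release at minute 10, mise en place can start at minute 10 and finishes at minute 45.
Protein sear has to wait for mise en place (finishes minute 45, plus 5-minute gap → minute 50); stock (finishes minute 70, plus 10-minute gap → minute 80). The latest of these is minute 80, so protein sear runs minute 80 to 80 + 48 = minute 128.
Starch cooking has to wait for mise en place (finishes minute 45); protein sear (finishes minute 128). The latest of these is minute 128, so starch cooking runs minute 128 to 128 + 55 = minute 183.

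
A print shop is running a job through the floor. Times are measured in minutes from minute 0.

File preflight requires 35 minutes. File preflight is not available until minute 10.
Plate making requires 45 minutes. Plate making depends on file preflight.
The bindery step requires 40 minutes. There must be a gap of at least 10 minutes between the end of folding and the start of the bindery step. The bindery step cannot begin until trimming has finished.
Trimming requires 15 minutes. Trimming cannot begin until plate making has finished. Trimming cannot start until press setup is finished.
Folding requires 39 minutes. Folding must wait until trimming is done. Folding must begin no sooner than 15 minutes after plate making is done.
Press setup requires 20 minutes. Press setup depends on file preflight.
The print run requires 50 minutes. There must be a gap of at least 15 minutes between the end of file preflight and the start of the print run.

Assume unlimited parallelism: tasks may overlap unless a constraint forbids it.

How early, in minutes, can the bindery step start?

File preflight cannot begin until its own release at minute 10. It runs from minute 10 to 10 + 35 = minute 45.
After file preflight (finishes minute 45), press setup can start at minute 45 and finishes at minute 65.
Plate making waits on file preflight (finishes minute 45), so it starts at minute 45 and finishes at 45 + 45 = minute 90.
Trimming needs all of plate making (finishes minute 90); press setup (finishes minute 65). That puts its earliest start at minute 90; it finishes at 90 + 15 = minute 105.
Folding has to wait for trimming (finishes minute 105); plate making (finishes minute 90, plus 15-minute gap → minute 105). The latest of these is minute 105, so folding runs minute 105 to 105 + 39 = minute 144.
The bindery step waits on folding (finishes minute 144, plus 10-minute gap → minute 154); trimming (finishes minute 105). The latest of these is minute 154, which is the earliest the bindery step can start.

154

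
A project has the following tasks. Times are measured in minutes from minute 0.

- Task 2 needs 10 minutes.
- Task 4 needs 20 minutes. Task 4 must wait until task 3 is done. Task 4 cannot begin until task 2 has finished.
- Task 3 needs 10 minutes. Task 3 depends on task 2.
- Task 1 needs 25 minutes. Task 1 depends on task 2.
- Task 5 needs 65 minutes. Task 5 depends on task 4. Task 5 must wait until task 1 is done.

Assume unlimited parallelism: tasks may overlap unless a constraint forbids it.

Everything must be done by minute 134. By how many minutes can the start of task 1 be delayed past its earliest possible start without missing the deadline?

34

Task 2 has no prerequisites, so it starts at minute 0 and finishes at minute 10.
After task 2 (finishes minute 10), task 1 can start at minute 10 and finishes at minute 35.

Working backward from the deadline:
To finish by minute 134, task 5 (duration 65) must start no later than minute 69.
Task 1 has to be done before task 5 (must start by minute 69). That means finishing by minute 69, i.e. starting by 69 − 25 = minute 44.
So task 1 can start as early as minute 10 and as late as minute 44, giving 44 − 10 = 34 minutes of slack.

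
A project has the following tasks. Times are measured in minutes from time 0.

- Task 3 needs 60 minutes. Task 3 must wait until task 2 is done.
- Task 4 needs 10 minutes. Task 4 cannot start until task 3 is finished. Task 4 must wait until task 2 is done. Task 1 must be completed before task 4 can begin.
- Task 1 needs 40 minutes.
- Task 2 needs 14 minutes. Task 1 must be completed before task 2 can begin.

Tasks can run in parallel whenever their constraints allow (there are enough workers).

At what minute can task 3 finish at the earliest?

114

Task 1 has no prerequisites, so it starts at minute 0 and finishes at minute 40.
Task 2 cannot begin until task 1 (finishes minute 40). It runs from minute 40 to 40 + 14 = minute 54.
After task 2 (finishes minute 54), task 3 can start at minute 54 and finishes at minute 114.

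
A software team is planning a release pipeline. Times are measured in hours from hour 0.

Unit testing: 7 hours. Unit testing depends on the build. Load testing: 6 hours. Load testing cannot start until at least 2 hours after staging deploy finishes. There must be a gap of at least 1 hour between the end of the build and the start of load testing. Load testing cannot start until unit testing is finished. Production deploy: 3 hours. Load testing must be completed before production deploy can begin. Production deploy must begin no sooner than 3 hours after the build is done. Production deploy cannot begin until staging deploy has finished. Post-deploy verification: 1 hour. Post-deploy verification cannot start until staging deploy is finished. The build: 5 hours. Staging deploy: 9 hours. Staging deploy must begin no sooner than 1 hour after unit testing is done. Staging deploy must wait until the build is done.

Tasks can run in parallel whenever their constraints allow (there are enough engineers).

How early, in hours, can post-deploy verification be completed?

The build has no prerequisites, so it starts at hour 0 and finishes at hour 5.
Unit testing cannot begin until the build (finishes hour 5). It runs from hour 5 to 5 + 7 = hour 12.
Staging deploy needs all of unit testing (finishes hour 12, plus 1-hour gap → hour 13); the build (finishes hour 5). That puts its earliest start at hour 13; it finishes at 13 + 9 = hour 22.
After staging deploy (finishes hour 22), post-deploy verification can start at hour 22 and finishes at hour 23.

23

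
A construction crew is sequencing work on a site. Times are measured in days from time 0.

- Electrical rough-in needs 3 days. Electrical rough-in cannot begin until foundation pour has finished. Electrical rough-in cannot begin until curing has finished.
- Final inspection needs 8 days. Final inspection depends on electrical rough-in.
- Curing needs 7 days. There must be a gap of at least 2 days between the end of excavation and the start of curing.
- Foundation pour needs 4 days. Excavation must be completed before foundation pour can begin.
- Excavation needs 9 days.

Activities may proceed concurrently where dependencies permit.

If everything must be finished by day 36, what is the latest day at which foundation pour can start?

Final inspection must finish by day 36; it takes 8 days, so it must start by 36 − 8 = day 28.
Electrical rough-in must finish before final inspection (must start by day 28). With a 3-day duration, electrical rough-in must start by 28 − 3 = day 25.
Foundation pour has to be done before electrical rough-in (must start by day 25). That means finishing by day 25, i.e. starting by 25 − 4 = day 21.

21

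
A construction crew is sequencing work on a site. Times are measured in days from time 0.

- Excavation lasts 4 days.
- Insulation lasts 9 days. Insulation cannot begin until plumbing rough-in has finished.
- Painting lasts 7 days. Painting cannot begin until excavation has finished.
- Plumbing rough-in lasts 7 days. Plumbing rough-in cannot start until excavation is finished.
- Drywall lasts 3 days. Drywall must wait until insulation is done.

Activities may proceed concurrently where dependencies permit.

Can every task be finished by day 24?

Excavation has no prerequisites, so it starts at day 0 and finishes at day 4.
After excavation (finishes day 4), painting can start at day 4 and finishes at day 11.
Plumbing rough-in cannot begin until excavation (finishes day 4). It runs from day 4 to 4 + 7 = day 11.
Insulation cannot begin until plumbing rough-in (finishes day 11). It runs from day 11 to 11 + 9 = day 20.
Drywall waits on insulation (finishes day 20), so it starts at day 20 and finishes at 20 + 3 = day 23.
Every task is finished by day 23, which is no later than the deadline of 24, so the schedule is feasible.

Yes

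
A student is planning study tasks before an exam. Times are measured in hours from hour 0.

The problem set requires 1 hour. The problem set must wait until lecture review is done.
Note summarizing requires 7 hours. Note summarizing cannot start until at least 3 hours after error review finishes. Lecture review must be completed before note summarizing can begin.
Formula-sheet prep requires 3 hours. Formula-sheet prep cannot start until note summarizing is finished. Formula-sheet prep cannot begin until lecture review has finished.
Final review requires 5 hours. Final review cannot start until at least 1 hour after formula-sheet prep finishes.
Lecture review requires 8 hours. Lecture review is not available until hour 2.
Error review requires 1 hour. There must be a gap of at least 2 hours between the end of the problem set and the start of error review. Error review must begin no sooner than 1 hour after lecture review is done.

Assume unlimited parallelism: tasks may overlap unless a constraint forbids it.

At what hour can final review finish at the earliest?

After its own release at hour 2, lecture review can start at hour 2 and finishes at hour 10.
The problem set cannot begin until lecture review (finishes hour 10). It runs from hour 10 to 10 + 1 = hour 11.
Error review needs all of the problem set (finishes hour 11, plus 2-hour gap → hour 13); lecture review (finishes hour 10, plus 1-hour gap → hour 11). That puts its earliest start at hour 13; it finishes at 13 + 1 = hour 14.
Note summarizing cannot start until error review (finishes hour 14, plus 3-hour gap → hour 17); lecture review (finishes hour 10). The controlling bound is hour 17, so note summarizing finishes at 17 + 7 = hour 24.
Formula-sheet prep needs all of note summarizing (finishes hour 24); lecture review (finishes hour 10). That puts its earliest start at hour 24; it finishes at 24 + 3 = hour 27.
After formula-sheet prep (finishes hour 27, plus 1-hour gap → hour 28), final review can start at hour 28 and finishes at hour 33.

33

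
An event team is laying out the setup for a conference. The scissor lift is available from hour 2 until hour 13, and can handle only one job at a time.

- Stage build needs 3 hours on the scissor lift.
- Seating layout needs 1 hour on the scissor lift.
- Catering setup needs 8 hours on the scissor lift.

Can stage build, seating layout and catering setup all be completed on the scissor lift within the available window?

No

The scissor lift window is 13 − 2 = 11 hours.
Running back to back, the jobs need 3 + 1 + 8 = 12 hours on the scissor lift.
Since 12 > 11, they cannot all fit.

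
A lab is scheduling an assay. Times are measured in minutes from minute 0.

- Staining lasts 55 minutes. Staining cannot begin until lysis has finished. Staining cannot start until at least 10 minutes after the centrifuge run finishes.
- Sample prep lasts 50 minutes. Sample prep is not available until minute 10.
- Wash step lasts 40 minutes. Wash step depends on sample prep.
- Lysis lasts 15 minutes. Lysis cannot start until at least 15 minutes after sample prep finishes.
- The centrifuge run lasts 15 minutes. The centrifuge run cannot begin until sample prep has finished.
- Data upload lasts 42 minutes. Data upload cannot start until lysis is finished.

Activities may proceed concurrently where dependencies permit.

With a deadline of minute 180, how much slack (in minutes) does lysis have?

35

Sample prep waits on its own release at minute 10, so it starts at minute 10 and finishes at 10 + 50 = minute 60.
Lysis cannot begin until sample prep (finishes minute 60, plus 15-minute gap → minute 75). It runs from minute 75 to 75 + 15 = minute 90.

Working backward from the deadline:
Staining must finish by minute 180; it takes 55 minutes, so it must start by 180 − 55 = minute 125.
Nothing follows data upload; the deadline of minute 180 is its only limit. It must start by 180 − 42 = minute 138.
Lysis must finish in time for staining (must start by minute 125); data upload (must start by minute 138). The tightest is minute 125, so lysis must start by 125 − 15 = minute 110.
So lysis can start as early as minute 75 and as late as minute 110, giving 110 − 75 = 35 minutes of slack.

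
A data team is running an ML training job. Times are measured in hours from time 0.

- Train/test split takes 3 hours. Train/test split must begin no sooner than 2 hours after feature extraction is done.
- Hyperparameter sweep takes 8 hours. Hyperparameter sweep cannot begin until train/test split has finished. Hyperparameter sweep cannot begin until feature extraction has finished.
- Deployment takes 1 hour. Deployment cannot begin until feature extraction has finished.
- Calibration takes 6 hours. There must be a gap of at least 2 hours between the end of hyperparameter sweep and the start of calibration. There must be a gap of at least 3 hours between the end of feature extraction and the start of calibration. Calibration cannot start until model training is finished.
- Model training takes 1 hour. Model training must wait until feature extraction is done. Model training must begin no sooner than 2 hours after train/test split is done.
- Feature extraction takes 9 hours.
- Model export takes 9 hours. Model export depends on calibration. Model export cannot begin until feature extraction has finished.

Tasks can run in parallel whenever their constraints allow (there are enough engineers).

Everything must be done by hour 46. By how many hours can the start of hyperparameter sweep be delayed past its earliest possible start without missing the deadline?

Feature extraction can start immediately at hour 0; it finishes at hour 9.
Train/test split waits on feature extraction (finishes hour 9, plus 2-hour gap → hour 11), so it starts at hour 11 and finishes at 11 + 3 = hour 14.
Hyperparameter sweep needs all of train/test split (finishes hour 14); feature extraction (finishes hour 9). That puts its earliest start at hour 14; it finishes at 14 + 8 = hour 22.

Working backward from the deadline:
Nothing follows model export; the deadline of hour 46 is its only limit. It must start by 46 − 9 = hour 37.
Calibration has to be done before model export (must start by hour 37). That means finishing by hour 37, i.e. starting by 37 − 6 = hour 31.
Since calibration (must start by hour 31, minus 2-hour gap → hour 29) depends on it, hyperparameter sweep must finish by hour 29. Backing off its 8-hour duration gives a latest start of hour 21.
So hyperparameter sweep can start as early as hour 14 and as late as hour 21, giving 21 − 14 = 7 hours of slack.

7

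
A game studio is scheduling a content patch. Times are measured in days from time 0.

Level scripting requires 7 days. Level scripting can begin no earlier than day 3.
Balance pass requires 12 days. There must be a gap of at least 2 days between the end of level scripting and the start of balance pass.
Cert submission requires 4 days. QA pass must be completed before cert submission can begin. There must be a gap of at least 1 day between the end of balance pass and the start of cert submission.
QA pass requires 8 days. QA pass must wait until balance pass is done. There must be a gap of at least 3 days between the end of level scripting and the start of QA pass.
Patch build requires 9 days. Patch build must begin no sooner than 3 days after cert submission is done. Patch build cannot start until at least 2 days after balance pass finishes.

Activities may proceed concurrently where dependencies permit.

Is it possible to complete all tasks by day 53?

Yes

Level scripting cannot begin until its own release at day 3. It runs from day 3 to 3 + 7 = day 10.
After level scripting (finishes day 10, plus 2-day gap → day 12), balance pass can start at day 12 and finishes at day 24.
QA pass needs all of balance pass (finishes day 24); level scripting (finishes day 10, plus 3-day gap → day 13). That puts its earliest start at day 24; it finishes at 24 + 8 = day 32.
Cert submission has to wait for QA pass (finishes day 32); balance pass (finishes day 24, plus 1-day gap → day 25). The latest of these is day 32, so cert submission runs day 32 to 32 + 4 = day 36.
Patch build cannot start until cert submission (finishes day 36, plus 3-day gap → day 39); balance pass (finishes day 24, plus 2-day gap → day 26). The controlling bound is day 39, so patch build finishes at 39 + 9 = day 48.
Every task is finished by day 48, which is no later than the deadline of 53, so the schedule is feasible.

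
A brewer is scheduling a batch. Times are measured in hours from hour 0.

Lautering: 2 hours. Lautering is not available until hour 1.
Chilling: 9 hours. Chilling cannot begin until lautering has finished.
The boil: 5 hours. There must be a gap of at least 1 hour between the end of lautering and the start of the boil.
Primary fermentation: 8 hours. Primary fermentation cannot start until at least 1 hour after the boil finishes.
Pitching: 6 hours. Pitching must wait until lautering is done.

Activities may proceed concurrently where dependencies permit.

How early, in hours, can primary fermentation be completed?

18

After its own release at hour 1, lautering can start at hour 1 and finishes at hour 3.
The boil waits on lautering (finishes hour 3, plus 1-hour gap → hour 4), so it starts at hour 4 and finishes at 4 + 5 = hour 9.
After the boil (finishes hour 9, plus 1-hour gap → hour 10), primary fermentation can start at hour 10 and finishes at hour 18.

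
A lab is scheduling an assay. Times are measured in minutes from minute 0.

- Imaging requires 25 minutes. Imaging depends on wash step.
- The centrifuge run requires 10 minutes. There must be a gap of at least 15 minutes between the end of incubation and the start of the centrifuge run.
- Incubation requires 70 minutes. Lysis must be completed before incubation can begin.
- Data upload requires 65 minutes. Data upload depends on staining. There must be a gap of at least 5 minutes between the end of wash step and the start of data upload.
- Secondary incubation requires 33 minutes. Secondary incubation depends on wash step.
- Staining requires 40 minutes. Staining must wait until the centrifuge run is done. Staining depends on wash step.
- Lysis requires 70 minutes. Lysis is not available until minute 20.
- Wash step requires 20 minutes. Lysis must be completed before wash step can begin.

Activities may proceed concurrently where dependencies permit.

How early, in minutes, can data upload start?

Lysis waits on its own release at minute 20, so it starts at minute 20 and finishes at 20 + 70 = minute 90.
Wash step waits on lysis (finishes minute 90), so it starts at minute 90 and finishes at 90 + 20 = minute 110.
Incubation waits on lysis (finishes minute 90), so it starts at minute 90 and finishes at 90 + 70 = minute 160.
After incubation (finishes minute 160, plus 15-minute gap → minute 175), the centrifuge run can start at minute 175 and finishes at minute 185.
For staining: the centrifuge run (finishes minute 185); wash step (finishes minute 110). Taking the maximum gives a start of minute 185, and it finishes at 185 + 40 = minute 225.
Data upload waits on staining (finishes minute 225); wash step (finishes minute 110, plus 5-minute gap → minute 115). The latest of these is minute 225, which is the earliest data upload can start.

225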